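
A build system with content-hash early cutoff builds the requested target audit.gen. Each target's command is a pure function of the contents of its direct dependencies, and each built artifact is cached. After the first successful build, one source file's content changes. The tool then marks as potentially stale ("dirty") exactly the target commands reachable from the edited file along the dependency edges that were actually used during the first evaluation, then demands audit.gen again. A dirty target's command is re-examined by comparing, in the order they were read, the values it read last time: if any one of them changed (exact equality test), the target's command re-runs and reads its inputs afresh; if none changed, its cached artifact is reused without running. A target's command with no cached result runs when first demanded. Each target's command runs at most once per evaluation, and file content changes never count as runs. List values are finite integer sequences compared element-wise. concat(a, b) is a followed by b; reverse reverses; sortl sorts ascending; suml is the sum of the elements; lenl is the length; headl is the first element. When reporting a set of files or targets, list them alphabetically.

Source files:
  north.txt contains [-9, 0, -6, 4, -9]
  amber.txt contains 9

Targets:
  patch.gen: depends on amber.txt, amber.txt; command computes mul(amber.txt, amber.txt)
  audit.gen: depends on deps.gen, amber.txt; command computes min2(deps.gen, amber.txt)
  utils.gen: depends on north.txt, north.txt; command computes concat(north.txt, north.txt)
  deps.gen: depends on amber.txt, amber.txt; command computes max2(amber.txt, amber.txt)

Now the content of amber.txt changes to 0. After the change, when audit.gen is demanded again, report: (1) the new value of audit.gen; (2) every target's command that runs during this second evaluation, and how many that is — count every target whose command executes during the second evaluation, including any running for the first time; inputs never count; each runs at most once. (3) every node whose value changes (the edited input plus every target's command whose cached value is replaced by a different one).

New value of audit.gen: 0.
Target commands that run: audit.gen, deps.gen — 2 in total.
Values that change: amber.txt, audit.gen, deps.gen.

First evaluation (everything demanded from the output):
  deps.gen = max2(9, 9) = 9
  audit.gen = min2(9, 9) = 9

Propagation after the edit:
  deps.gen: runs — amber.txt 9->0; amber.txt 9->0; result 0.
  audit.gen: runs — deps.gen 9->0; amber.txt 9->0; result 0.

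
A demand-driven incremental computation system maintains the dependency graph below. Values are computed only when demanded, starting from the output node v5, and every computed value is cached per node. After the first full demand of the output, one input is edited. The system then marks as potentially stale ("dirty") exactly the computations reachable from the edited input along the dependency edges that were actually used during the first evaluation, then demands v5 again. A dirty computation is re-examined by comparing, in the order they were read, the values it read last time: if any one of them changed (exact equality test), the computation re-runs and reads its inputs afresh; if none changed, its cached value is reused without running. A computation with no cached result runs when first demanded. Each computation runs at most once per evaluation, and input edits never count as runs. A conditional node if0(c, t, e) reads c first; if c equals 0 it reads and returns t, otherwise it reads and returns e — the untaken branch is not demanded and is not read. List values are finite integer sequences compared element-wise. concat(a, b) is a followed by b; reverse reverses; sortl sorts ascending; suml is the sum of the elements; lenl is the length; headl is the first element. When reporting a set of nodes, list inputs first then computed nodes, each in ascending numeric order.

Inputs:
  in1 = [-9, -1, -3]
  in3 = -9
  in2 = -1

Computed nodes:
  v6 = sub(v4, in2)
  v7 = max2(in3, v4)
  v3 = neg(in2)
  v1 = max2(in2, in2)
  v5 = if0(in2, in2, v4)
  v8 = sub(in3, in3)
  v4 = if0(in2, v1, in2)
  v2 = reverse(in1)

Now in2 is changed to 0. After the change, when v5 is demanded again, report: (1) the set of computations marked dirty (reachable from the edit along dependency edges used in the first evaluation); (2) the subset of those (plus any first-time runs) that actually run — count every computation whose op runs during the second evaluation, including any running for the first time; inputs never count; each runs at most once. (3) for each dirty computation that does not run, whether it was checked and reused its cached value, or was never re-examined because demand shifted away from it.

First evaluation (everything demanded from the output):
  v4 = if0(in2=-1 -> else branch in2) = -1
  v5 = if0(in2=-1 -> else branch v4) = -1

Propagation after the edit:
  v4: marked dirty but never re-examined — demand shifted away from it.
  v5: runs — in2 -1->0; result 0.

Key observation: a condition flipped, so demand moved to the other branch — v4 is never re-examined.

Marked dirty: v4, v5.
Computations that run: v5 — 1 in total.
Never re-examined (demand shifted away): v4.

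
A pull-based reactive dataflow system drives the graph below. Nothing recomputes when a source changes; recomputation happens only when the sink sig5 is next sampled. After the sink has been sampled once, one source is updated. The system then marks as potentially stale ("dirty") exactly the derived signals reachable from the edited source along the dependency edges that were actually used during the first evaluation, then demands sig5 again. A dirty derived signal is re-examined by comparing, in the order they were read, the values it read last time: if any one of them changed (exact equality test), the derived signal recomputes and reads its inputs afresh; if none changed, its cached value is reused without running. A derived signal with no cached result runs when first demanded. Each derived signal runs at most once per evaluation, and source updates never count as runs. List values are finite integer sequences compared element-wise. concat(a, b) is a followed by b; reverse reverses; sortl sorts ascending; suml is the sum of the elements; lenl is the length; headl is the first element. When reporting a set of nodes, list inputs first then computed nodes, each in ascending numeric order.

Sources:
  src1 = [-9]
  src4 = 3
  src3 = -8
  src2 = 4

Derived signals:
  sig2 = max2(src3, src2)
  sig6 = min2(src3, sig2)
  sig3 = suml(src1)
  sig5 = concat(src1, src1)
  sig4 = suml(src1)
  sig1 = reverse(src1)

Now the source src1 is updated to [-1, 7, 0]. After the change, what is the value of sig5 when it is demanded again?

New value of sig5: [-1, 7, 0, -1, 7, 0].

First evaluation (everything demanded from the output):
  sig5 = concat([-9], [-9]) = [-9, -9]

Propagation after the edit:
  sig5: runs — src1 [-9]->[-1, 7, 0]; src1 [-9]->[-1, 7, 0]; result [-1, 7, 0, -1, 7, 0].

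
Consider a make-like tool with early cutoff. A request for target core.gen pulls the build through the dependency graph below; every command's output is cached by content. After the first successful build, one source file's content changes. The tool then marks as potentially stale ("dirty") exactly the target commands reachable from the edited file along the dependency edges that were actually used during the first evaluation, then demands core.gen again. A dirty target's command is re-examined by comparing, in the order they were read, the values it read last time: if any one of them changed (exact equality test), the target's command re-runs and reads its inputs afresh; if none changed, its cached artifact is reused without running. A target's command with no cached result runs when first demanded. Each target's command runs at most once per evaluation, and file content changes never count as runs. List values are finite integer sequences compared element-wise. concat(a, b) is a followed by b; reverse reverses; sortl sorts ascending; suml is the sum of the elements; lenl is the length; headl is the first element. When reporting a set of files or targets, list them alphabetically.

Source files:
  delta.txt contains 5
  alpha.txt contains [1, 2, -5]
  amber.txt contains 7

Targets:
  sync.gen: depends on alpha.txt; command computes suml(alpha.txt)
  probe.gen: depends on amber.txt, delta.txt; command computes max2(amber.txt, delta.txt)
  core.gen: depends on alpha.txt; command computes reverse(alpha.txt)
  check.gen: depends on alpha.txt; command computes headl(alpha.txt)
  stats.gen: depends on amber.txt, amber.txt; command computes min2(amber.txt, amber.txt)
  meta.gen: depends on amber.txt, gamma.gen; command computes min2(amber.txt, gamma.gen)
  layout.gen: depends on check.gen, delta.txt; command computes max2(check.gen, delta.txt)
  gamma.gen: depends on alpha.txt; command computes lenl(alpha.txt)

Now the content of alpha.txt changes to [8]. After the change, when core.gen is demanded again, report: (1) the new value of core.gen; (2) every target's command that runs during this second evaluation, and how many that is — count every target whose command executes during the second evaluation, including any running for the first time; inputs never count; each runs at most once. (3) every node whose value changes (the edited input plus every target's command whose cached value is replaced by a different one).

Demanding core.gen again yields [8].
1 target commands run: core.gen.
The nodes whose values change: alpha.txt, core.gen.

First demand of the output computes:
  core.gen = reverse([1, 2, -5]) = [-5, 2, 1]

After the edit, cleaning proceeds:
  core.gen: a read changed (alpha.txt [1, 2, -5]->[8]) — executes, giving [8].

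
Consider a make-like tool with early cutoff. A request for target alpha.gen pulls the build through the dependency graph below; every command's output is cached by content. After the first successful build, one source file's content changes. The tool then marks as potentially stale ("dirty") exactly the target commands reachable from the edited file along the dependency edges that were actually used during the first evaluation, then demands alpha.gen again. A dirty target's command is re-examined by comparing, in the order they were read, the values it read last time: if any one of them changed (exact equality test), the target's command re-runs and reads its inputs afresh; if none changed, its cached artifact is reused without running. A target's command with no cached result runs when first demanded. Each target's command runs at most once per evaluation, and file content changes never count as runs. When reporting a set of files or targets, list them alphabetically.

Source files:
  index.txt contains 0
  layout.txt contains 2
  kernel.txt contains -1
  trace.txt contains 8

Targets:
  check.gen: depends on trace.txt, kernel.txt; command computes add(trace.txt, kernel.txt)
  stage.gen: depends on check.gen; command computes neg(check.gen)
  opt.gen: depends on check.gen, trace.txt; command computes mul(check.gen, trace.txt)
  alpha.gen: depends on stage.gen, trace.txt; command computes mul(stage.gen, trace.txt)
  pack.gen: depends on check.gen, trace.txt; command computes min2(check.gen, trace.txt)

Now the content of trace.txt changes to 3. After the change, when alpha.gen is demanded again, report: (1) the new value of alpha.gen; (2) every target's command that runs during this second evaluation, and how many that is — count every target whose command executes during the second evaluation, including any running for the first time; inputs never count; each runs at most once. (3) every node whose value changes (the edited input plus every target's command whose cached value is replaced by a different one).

Demanding alpha.gen again yields -6.
3 target commands run: alpha.gen, check.gen, stage.gen.
The nodes whose values change: alpha.gen, check.gen, stage.gen, trace.txt.

First demand of the output computes:
  check.gen = add(8, -1) = 7
  stage.gen = neg(7) = -7
  alpha.gen = mul(-7, 8) = -56

After the edit, cleaning proceeds:
  check.gen: a read changed (trace.txt 8->3) — executes, giving 2.
  stage.gen: a read changed (check.gen 7->2) — executes, giving -2.
  alpha.gen: a read changed (stage.gen -7->-2; trace.txt 8->3) — executes, giving -6.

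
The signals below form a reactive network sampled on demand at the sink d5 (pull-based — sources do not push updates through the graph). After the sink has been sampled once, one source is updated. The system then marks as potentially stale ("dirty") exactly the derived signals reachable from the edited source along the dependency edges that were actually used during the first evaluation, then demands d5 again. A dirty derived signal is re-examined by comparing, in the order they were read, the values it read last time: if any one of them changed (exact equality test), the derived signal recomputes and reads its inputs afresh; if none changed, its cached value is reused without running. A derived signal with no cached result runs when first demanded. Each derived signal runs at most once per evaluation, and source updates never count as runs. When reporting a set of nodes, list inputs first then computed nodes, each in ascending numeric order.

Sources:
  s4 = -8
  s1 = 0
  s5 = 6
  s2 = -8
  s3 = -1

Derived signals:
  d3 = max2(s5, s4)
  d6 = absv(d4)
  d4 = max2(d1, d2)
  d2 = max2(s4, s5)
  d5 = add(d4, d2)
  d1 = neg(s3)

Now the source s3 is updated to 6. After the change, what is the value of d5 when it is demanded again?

Initial pass — values computed on the first demand:
  d1 = neg(-1) = 1
  d2 = max2(-8, 6) = 6
  d4 = max2(1, 6) = 6
  d5 = add(6, 6) = 12

Second demand — change propagation:
  d1: re-runs because s3 -1->6; new result -6.
  d4: re-runs because d1 1->-6; new result 6 (unchanged).
  d5: re-examined; everything it read last time is the same (d4 unchanged, d2 unchanged) — cache 12 kept, no run.

The important point: d4 recomputes to an identical value, and the output ends up unchanged.

d5 now evaluates to 12.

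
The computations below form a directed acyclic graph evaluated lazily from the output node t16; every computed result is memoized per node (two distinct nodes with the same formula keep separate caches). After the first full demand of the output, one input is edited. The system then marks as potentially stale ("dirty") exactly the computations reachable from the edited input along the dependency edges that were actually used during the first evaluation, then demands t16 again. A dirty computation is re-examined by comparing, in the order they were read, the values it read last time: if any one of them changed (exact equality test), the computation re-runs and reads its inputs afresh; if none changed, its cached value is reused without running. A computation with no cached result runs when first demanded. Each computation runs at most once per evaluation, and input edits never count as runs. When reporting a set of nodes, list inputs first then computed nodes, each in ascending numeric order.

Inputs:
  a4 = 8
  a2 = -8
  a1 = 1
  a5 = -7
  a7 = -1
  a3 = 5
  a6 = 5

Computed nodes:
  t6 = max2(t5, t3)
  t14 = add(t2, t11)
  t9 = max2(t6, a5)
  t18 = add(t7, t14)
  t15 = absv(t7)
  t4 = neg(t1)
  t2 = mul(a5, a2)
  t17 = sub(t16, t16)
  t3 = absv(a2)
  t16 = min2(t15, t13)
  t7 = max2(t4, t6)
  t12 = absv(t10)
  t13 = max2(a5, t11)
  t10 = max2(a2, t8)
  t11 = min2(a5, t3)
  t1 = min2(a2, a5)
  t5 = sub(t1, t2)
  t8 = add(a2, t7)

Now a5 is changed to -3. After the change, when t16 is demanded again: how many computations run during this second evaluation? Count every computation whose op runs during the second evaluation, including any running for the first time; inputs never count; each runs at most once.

7 computations run: t1, t2, t5, t6, t11, t13, t16.
Note where the cutoff bites: t4 is checked, finds nothing changed, and keeps its cache.

First demand of the output computes:
  t1 = min2(-8, -7) = -8
  t2 = mul(-7, -8) = 56
  t3 = absv(-8) = 8
  t4 = neg(-8) = 8
  t5 = sub(-8, 56) = -64
  t6 = max2(-64, 8) = 8
  t7 = max2(8, 8) = 8
  t11 = min2(-7, 8) = -7
  t13 = max2(-7, -7) = -7
  t15 = absv(8) = 8
  t16 = min2(8, -7) = -7

After the edit, cleaning proceeds:
  t1: a read changed (a5 -7->-3) — executes, giving -8 — identical to its old value.
  t2: a read changed (a5 -7->-3) — executes, giving 24.
  t4: dirty, but its reads are unchanged (t1 unchanged); cached 8 stands.
  t5: a read changed (t2 56->24) — executes, giving -32.
  t6: a read changed (t5 -64->-32) — executes, giving 8 — identical to its old value.
  t7: dirty, but its reads are unchanged (t4 unchanged, t6 unchanged); cached 8 stands.
  t11: a read changed (a5 -7->-3) — executes, giving -3.
  t13: a read changed (a5 -7->-3; t11 -7->-3) — executes, giving -3.
  t15: dirty, but its reads are unchanged (t7 unchanged); cached 8 stands.
  t16: a read changed (t13 -7->-3) — executes, giving -3.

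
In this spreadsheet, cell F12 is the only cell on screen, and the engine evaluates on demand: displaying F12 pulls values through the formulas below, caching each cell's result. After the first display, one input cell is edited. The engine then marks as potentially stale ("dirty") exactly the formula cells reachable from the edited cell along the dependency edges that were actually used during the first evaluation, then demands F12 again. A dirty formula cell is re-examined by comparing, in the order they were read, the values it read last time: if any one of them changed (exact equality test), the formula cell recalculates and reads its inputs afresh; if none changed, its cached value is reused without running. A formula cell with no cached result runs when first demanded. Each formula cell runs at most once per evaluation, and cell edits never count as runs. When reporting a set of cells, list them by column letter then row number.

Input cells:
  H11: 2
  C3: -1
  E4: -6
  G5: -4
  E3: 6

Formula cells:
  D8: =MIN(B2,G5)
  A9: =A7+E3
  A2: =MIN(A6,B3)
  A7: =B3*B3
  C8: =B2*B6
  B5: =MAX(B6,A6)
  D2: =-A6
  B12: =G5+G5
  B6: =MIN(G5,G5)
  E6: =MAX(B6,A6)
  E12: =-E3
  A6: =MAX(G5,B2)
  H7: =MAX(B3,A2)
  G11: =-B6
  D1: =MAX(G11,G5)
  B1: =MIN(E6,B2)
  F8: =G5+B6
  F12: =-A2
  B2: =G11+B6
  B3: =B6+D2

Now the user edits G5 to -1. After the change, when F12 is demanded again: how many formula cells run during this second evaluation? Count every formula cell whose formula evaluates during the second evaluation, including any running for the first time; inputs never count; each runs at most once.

Run set: A2, A6, B2, B3, B6, F12, G11 (7 run).
The important point: at D2 every value read last time is unchanged, so the dirty flag clears without a run.

Initial pass — values computed on the first demand:
  B6 = MIN(-4, -4) = -4
  G11 = -(-4) = 4
  B2 = 4 + -4 = 0
  A6 = MAX(-4, 0) = 0
  D2 = -(0) = 0
  B3 = -4 + 0 = -4
  A2 = MIN(0, -4) = -4
  F12 = -(-4) = 4

Second demand — change propagation:
  B6: re-runs because G5 -4->-1; G5 -4->-1; new result -1.
  G11: re-runs because B6 -4->-1; new result 1.
  B2: re-runs because G11 4->1; B6 -4->-1; new result 0 (unchanged).
  A6: re-runs because G5 -4->-1; new result 0 (unchanged).
  D2: re-examined; everything it read last time is the same (A6 unchanged) — cache 0 kept, no run.
  B3: re-runs because B6 -4->-1; new result -1.
  A2: re-runs because B3 -4->-1; new result -1.
  F12: re-runs because A2 -4->-1; new result 1.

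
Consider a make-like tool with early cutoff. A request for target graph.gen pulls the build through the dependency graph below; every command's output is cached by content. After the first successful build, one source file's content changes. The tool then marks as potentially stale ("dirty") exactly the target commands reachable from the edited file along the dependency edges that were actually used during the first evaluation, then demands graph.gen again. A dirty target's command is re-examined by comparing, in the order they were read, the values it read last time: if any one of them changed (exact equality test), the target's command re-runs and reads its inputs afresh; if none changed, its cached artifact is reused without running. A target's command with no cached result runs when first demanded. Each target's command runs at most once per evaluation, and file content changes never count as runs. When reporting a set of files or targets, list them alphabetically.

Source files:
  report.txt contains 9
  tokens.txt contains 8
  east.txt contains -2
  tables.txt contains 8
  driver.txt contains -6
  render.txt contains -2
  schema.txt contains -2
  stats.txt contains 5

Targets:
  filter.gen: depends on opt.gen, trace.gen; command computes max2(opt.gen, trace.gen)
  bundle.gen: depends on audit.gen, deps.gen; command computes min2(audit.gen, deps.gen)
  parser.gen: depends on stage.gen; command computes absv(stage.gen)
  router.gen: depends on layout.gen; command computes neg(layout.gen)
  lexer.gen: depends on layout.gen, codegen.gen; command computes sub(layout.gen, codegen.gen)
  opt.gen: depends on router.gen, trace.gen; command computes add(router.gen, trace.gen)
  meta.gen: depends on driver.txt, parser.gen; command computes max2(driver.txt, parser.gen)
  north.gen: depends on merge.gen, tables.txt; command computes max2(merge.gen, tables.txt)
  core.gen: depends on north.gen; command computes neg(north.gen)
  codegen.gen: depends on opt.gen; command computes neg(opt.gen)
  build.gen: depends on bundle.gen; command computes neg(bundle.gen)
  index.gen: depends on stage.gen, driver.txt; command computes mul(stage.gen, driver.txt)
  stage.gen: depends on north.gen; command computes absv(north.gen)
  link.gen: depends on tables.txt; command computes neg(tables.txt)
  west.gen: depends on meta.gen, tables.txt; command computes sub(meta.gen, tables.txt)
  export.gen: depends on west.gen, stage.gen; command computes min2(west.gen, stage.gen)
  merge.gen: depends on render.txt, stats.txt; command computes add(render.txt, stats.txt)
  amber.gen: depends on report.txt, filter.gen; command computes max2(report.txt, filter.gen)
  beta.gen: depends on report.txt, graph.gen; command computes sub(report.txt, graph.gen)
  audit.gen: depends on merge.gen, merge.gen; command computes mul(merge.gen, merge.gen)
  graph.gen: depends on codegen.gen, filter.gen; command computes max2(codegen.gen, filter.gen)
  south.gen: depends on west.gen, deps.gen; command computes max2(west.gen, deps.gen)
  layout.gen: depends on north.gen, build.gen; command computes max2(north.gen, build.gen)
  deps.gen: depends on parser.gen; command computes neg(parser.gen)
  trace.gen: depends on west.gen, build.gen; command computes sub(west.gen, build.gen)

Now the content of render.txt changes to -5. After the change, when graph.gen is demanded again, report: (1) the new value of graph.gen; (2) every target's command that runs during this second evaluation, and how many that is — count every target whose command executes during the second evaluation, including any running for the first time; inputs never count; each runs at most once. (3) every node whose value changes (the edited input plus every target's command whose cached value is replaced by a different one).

First demand of the output computes:
  merge.gen = add(-2, 5) = 3
  audit.gen = mul(3, 3) = 9
  north.gen = max2(3, 8) = 8
  stage.gen = absv(8) = 8
  parser.gen = absv(8) = 8
  deps.gen = neg(8) = -8
  bundle.gen = min2(9, -8) = -8
  build.gen = neg(-8) = 8
  layout.gen = max2(8, 8) = 8
  meta.gen = max2(-6, 8) = 8
  router.gen = neg(8) = -8
  west.gen = sub(8, 8) = 0
  trace.gen = sub(0, 8) = -8
  opt.gen = add(-8, -8) = -16
  codegen.gen = neg(-16) = 16
  filter.gen = max2(-16, -8) = -8
  graph.gen = max2(16, -8) = 16

After the edit, cleaning proceeds:
  merge.gen: a read changed (render.txt -2->-5) — executes, giving 0.
  audit.gen: a read changed (merge.gen 3->0; merge.gen 3->0) — executes, giving 0.
  north.gen: a read changed (merge.gen 3->0) — executes, giving 8 — identical to its old value.
  stage.gen: dirty, but its reads are unchanged (north.gen unchanged); cached 8 stands.
  parser.gen: dirty, but its reads are unchanged (stage.gen unchanged); cached 8 stands.
  deps.gen: dirty, but its reads are unchanged (parser.gen unchanged); cached -8 stands.
  bundle.gen: a read changed (audit.gen 9->0) — executes, giving -8 — identical to its old value.
  build.gen: dirty, but its reads are unchanged (bundle.gen unchanged); cached 8 stands.
  layout.gen: dirty, but its reads are unchanged (north.gen unchanged, build.gen unchanged); cached 8 stands.
  meta.gen: dirty, but its reads are unchanged (driver.txt unchanged, parser.gen unchanged); cached 8 stands.
  router.gen: dirty, but its reads are unchanged (layout.gen unchanged); cached -8 stands.
  west.gen: dirty, but its reads are unchanged (meta.gen unchanged, tables.txt unchanged); cached 0 stands.
  trace.gen: dirty, but its reads are unchanged (west.gen unchanged, build.gen unchanged); cached -8 stands.
  opt.gen: dirty, but its reads are unchanged (router.gen unchanged, trace.gen unchanged); cached -16 stands.
  codegen.gen: dirty, but its reads are unchanged (opt.gen unchanged); cached 16 stands.
  filter.gen: dirty, but its reads are unchanged (opt.gen unchanged, trace.gen unchanged); cached -8 stands.
  graph.gen: dirty, but its reads are unchanged (codegen.gen unchanged, filter.gen unchanged); cached 16 stands.

Note where the cutoff bites: stage.gen is checked, finds nothing changed, and keeps its cache.

Demanding graph.gen again yields 16.
4 target commands run: audit.gen, bundle.gen, merge.gen, north.gen.
The nodes whose values change: audit.gen, merge.gen, render.txt.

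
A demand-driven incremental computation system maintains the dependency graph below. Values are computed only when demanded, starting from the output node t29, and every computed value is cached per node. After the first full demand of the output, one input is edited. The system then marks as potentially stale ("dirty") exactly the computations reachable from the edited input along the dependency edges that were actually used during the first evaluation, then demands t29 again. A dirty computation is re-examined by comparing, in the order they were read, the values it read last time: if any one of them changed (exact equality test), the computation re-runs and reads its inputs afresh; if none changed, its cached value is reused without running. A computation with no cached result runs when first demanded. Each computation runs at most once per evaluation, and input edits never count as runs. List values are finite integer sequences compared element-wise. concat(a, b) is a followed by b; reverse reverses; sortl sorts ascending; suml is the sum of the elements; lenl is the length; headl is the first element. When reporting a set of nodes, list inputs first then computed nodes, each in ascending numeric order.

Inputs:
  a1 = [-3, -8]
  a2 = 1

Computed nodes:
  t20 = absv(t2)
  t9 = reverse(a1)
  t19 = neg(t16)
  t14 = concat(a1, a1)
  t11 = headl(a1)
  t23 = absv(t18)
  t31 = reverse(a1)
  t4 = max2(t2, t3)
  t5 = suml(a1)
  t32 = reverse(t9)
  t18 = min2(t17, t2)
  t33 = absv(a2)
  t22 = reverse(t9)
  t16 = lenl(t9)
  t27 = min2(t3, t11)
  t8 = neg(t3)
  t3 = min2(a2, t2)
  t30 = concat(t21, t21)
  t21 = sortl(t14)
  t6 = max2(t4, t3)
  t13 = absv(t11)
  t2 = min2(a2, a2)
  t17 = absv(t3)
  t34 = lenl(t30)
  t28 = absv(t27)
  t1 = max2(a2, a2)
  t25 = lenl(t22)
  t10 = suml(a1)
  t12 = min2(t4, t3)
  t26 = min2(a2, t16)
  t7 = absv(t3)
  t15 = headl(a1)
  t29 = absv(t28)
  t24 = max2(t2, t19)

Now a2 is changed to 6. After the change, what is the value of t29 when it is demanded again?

New value of t29: 3.
Key observation: the change is absorbed at t27 — it re-runs but produces the same value, and the output's value is unchanged.

First evaluation (everything demanded from the output):
  t2 = min2(1, 1) = 1
  t3 = min2(1, 1) = 1
  t11 = headl([-3, -8]) = -3
  t27 = min2(1, -3) = -3
  t28 = absv(-3) = 3
  t29 = absv(3) = 3

Propagation after the edit:
  t2: runs — a2 1->6; a2 1->6; result 6.
  t3: runs — a2 1->6; t2 1->6; result 6.
  t27: runs — t3 1->6; result -3 (same value as before).
  t28: checked — values it read are unchanged (t27 unchanged); reused cached 3 without running.
  t29: checked — values it read are unchanged (t28 unchanged); reused cached 3 without running.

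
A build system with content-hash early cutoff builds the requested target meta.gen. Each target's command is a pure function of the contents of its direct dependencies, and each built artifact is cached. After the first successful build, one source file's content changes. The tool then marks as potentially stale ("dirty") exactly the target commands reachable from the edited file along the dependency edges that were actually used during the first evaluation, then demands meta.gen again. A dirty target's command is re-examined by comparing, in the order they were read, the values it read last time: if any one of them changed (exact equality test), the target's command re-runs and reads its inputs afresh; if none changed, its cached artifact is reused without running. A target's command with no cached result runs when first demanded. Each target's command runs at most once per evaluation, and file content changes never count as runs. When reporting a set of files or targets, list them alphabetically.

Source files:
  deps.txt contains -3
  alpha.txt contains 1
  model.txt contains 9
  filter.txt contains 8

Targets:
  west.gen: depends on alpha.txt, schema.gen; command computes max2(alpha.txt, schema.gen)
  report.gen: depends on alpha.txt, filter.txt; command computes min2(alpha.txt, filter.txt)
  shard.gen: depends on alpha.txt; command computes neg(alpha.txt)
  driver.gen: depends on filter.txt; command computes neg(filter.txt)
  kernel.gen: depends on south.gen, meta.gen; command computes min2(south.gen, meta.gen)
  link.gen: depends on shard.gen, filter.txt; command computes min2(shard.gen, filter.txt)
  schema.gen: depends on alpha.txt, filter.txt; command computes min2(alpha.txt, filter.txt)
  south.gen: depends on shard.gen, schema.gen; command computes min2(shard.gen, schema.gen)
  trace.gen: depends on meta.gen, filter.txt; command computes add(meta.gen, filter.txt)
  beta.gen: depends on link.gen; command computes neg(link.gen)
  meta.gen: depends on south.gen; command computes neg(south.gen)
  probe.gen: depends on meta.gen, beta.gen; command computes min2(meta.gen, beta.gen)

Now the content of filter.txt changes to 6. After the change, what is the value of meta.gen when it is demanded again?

New value of meta.gen: 1.
Key observation: the change is absorbed at schema.gen — it re-runs but produces the same value, and the output's value is unchanged.

First evaluation (everything demanded from the output):
  schema.gen = min2(1, 8) = 1
  shard.gen = neg(1) = -1
  south.gen = min2(-1, 1) = -1
  meta.gen = neg(-1) = 1

Propagation after the edit:
  schema.gen: runs — filter.txt 8->6; result 1 (same value as before).
  south.gen: checked — values it read are unchanged (shard.gen unchanged, schema.gen unchanged); reused cached -1 without running.
  meta.gen: checked — values it read are unchanged (south.gen unchanged); reused cached 1 without running.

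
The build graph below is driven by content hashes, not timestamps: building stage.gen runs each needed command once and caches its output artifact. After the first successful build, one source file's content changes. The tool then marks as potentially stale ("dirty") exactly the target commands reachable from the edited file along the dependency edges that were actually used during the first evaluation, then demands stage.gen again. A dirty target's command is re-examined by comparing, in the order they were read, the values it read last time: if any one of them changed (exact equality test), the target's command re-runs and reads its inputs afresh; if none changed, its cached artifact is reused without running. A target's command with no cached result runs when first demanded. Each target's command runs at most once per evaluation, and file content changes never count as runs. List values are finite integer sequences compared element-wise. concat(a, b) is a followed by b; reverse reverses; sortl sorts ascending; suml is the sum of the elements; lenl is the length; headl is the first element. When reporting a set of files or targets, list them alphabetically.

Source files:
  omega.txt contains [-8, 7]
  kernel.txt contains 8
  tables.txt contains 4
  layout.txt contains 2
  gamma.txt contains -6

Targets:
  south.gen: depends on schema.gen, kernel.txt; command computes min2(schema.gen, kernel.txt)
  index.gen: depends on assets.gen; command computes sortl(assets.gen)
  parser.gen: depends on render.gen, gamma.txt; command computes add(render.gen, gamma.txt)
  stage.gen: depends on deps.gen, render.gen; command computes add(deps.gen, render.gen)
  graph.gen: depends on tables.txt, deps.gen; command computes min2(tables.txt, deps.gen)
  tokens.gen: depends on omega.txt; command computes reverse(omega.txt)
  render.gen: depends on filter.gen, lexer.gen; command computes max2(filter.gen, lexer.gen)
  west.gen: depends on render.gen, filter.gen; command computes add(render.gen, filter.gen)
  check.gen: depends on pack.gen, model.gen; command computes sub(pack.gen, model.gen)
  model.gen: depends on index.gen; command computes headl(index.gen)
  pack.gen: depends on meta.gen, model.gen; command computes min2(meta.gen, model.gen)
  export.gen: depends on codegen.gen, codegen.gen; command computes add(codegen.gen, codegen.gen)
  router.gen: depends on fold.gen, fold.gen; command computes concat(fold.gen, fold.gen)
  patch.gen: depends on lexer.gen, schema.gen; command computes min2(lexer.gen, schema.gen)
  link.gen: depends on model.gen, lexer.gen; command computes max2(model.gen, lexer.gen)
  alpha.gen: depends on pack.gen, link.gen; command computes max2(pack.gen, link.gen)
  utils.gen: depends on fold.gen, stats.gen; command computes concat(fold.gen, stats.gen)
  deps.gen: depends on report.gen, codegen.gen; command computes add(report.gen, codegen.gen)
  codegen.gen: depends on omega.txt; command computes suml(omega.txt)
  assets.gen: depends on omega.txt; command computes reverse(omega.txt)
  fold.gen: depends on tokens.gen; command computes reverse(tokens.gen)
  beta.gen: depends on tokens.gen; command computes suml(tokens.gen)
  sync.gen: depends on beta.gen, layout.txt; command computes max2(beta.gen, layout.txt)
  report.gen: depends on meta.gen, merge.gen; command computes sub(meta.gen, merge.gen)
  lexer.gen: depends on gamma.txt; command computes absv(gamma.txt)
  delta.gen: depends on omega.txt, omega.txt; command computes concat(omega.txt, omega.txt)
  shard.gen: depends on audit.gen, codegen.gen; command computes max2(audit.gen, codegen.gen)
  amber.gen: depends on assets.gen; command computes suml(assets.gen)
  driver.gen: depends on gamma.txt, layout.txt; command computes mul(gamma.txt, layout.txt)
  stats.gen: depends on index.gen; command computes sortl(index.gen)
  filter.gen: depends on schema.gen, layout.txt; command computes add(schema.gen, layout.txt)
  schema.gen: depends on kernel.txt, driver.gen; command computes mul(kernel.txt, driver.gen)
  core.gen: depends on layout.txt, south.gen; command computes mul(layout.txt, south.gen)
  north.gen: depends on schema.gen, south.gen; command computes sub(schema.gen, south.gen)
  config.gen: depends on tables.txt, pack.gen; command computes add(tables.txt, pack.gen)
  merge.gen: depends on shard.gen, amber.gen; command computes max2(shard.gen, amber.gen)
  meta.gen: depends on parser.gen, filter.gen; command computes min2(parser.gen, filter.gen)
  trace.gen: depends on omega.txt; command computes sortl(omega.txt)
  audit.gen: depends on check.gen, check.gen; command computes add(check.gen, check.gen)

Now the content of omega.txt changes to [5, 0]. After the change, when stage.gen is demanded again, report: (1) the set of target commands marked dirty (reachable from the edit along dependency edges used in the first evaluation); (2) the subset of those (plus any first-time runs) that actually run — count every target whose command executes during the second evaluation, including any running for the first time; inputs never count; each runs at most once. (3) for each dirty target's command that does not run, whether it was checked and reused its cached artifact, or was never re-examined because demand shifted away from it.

Initial pass — values computed on the first demand:
  assets.gen = reverse([-8, 7]) = [7, -8]
  amber.gen = suml([7, -8]) = -1
  codegen.gen = suml([-8, 7]) = -1
  driver.gen = mul(-6, 2) = -12
  index.gen = sortl([7, -8]) = [-8, 7]
  lexer.gen = absv(-6) = 6
  model.gen = headl([-8, 7]) = -8
  schema.gen = mul(8, -12) = -96
  filter.gen = add(-96, 2) = -94
  render.gen = max2(-94, 6) = 6
  parser.gen = add(6, -6) = 0
  meta.gen = min2(0, -94) = -94
  pack.gen = min2(-94, -8) = -94
  check.gen = sub(-94, -8) = -86
  audit.gen = add(-86, -86) = -172
  shard.gen = max2(-172, -1) = -1
  merge.gen = max2(-1, -1) = -1
  report.gen = sub(-94, -1) = -93
  deps.gen = add(-93, -1) = -94
  stage.gen = add(-94, 6) = -88

Second demand — change propagation:
  assets.gen: re-runs because omega.txt [-8, 7]->[5, 0]; new result [0, 5].
  amber.gen: re-runs because assets.gen [7, -8]->[0, 5]; new result 5.
  codegen.gen: re-runs because omega.txt [-8, 7]->[5, 0]; new result 5.
  index.gen: re-runs because assets.gen [7, -8]->[0, 5]; new result [0, 5].
  model.gen: re-runs because index.gen [-8, 7]->[0, 5]; new result 0.
  pack.gen: re-runs because model.gen -8->0; new result -94 (unchanged).
  check.gen: re-runs because model.gen -8->0; new result -94.
  audit.gen: re-runs because check.gen -86->-94; check.gen -86->-94; new result -188.
  shard.gen: re-runs because audit.gen -172->-188; codegen.gen -1->5; new result 5.
  merge.gen: re-runs because shard.gen -1->5; amber.gen -1->5; new result 5.
  report.gen: re-runs because merge.gen -1->5; new result -99.
  deps.gen: re-runs because report.gen -93->-99; codegen.gen -1->5; new result -94 (unchanged).
  stage.gen: re-examined; everything it read last time is the same (deps.gen unchanged, render.gen unchanged) — cache -88 kept, no run.

The important point: at stage.gen every value read last time is unchanged, so the dirty flag clears without a run.

Dirty set: amber.gen, assets.gen, audit.gen, check.gen, codegen.gen, deps.gen, index.gen, merge.gen, model.gen, pack.gen, report.gen, shard.gen, stage.gen.
Run set: amber.gen, assets.gen, audit.gen, check.gen, codegen.gen, deps.gen, index.gen, merge.gen, model.gen, pack.gen, report.gen, shard.gen (12 run).
Re-examined without running (cache reused): stage.gen.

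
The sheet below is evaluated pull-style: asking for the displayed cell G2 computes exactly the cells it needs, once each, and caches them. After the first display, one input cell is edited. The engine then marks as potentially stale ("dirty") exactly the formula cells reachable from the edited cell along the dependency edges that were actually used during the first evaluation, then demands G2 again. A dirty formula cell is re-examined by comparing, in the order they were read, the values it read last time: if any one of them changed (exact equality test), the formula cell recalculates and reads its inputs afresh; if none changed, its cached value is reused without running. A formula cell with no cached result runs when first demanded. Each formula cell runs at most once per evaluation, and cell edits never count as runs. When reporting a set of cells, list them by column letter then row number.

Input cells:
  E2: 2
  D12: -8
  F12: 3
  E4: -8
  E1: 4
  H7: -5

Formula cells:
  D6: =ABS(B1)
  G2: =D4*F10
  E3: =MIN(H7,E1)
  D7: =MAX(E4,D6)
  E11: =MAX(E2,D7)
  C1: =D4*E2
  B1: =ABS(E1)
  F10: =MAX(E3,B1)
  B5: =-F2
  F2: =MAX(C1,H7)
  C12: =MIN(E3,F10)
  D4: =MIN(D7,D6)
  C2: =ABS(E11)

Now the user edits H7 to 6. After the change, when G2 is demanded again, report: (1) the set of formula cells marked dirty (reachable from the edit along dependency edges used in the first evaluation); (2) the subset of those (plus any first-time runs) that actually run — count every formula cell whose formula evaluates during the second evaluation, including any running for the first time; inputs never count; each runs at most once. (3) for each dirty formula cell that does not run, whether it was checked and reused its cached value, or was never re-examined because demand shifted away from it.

First demand of the output computes:
  B1 = ABS(4) = 4
  D6 = ABS(4) = 4
  D7 = MAX(-8, 4) = 4
  D4 = MIN(4, 4) = 4
  E3 = MIN(-5, 4) = -5
  F10 = MAX(-5, 4) = 4
  G2 = 4 * 4 = 16

After the edit, cleaning proceeds:
  E3: a read changed (H7 -5->6) — executes, giving 4.
  F10: a read changed (E3 -5->4) — executes, giving 4 — identical to its old value.
  G2: dirty, but its reads are unchanged (D4 unchanged, F10 unchanged); cached 16 stands.

Note the absorption at F10: it re-runs yet its value is the same, leaving the output's value untouched.

The edit dirties: E3, F10, G2.
2 formula cells run: E3, F10.
Cache hits after checking: G2.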